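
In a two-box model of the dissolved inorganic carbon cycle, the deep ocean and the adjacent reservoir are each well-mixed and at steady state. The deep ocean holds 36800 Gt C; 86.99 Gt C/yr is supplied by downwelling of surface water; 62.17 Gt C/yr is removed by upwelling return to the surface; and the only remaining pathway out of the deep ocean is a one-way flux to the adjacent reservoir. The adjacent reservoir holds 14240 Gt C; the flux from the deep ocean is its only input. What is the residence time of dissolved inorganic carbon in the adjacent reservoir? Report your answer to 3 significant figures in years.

574 yr

Balance the deep ocean: ΣF_in = 86.990 Gt C/yr.
Flux to the adjacent reservoir = ΣF_in − (62.17) = 24.820 Gt C/yr.
At steady state the output of the adjacent reservoir equals its input, 24.820 Gt C/yr.
τ = M / F = 14240 / 24.820 = 573.7 yr.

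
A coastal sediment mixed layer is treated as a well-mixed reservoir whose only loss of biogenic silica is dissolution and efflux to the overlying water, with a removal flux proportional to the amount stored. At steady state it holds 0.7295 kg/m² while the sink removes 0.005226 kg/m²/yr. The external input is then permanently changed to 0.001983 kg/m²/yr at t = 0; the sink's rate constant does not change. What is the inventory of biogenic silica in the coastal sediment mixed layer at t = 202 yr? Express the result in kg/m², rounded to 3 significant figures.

τ = M₀/F₀ = 0.7295/0.005226 = 139.6 yr; rate constant k = 1/τ.
New steady state M_∞ = F₁/k = F₁·τ = 0.001983 × 139.6 = 0.27681 kg/m².
M(t) = M_∞ + (M₀ − M_∞)·e^(−t/τ); t/τ = 202/139.6 = 1.447, so e^(−t/τ) = 0.2353.
M(t) = 0.27681 + 0.4527 × 0.2353 = 0.38331 kg/m².

0.383 kg/m²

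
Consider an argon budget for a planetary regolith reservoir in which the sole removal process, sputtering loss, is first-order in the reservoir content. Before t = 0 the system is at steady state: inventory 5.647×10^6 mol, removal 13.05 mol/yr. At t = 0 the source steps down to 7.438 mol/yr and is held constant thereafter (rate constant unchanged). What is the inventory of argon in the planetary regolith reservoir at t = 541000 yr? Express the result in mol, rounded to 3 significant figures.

Residence time τ = M₀/F₀ = 432700 yr. The eventual steady state is M_∞ = M₀·(F₁/F₀) = 5.647×10^6 × 7.438/13.05 = 3.2186×10^6 mol.
The anomaly ΔM(t) = M(t) − M_∞ decays as ΔM₀·e^(−t/τ) with ΔM₀ = 5.647×10^6 − 3.2186×10^6 = 2.428×10^6 mol.
At t = 541000 yr, e^(−t/τ) = e^(−1.250) = 0.2864, so ΔM = 695600 mol and M = 3.2186×10^6 + 695600 = 3.9142×10^6 mol.

3.91×10^6 mol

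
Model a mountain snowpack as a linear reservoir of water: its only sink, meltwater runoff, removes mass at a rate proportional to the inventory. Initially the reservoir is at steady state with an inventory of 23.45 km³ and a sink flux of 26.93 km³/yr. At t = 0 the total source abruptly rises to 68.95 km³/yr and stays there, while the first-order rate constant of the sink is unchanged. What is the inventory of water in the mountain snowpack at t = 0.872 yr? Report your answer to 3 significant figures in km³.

The sink rate constant is k = F₀/M₀ = 26.93/23.45 = 1.148 yr⁻¹.
Solving dM/dt = F₁ − kM with M(0) = M₀ gives M(t) = F₁/k + (M₀ − F₁/k)·e^(−kt).
F₁/k = 68.95/1.148 = 60.040 km³; kt = 1.148 × 0.872 = 1.001, e^(−kt) = 0.3674.
M(0.872) = 60.040 + (23.45 − 60.040) × 0.3674 = 60.040 − 13.44 = 46.598 km³.

46.6 km³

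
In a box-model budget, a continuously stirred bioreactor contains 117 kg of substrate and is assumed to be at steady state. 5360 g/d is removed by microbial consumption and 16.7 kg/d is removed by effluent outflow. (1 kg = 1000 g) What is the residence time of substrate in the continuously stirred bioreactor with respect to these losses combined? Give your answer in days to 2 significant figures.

Convert the microbial consumption flux: 5360 g/d = 5.360 kg/d.
Total removal = 5.360 + 16.70 = 22.060 kg/d.
τ = M / ΣF_out = 117 / 22.060 = 5.304 d.

5.3 d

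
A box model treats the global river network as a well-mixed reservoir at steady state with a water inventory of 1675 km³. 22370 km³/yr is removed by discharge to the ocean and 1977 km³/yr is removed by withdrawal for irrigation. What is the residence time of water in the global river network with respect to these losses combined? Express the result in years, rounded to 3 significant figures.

Total removal = 22370 + 1977 = 24347 km³/yr.
τ = M / ΣF_out = 1675 / 24347 = 0.06880 yr.

0.0688 yr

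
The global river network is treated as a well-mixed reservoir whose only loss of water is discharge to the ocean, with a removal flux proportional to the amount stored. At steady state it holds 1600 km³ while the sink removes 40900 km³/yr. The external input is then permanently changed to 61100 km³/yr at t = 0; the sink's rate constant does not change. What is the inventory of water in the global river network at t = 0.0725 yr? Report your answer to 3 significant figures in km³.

2270 km³

The sink rate constant is k = F₀/M₀ = 40900/1600 = 25.56 yr⁻¹.
Solving dM/dt = F₁ − kM with M(0) = M₀ gives M(t) = F₁/k + (M₀ − F₁/k)·e^(−kt).
F₁/k = 61100/25.56 = 2390.2 km³; kt = 25.56 × 0.0725 = 1.853, e^(−kt) = 0.1567.
M(0.0725) = 2390.2 + (1600 − 2390.2) × 0.1567 = 2390.2 − 123.8 = 2266.4 km³.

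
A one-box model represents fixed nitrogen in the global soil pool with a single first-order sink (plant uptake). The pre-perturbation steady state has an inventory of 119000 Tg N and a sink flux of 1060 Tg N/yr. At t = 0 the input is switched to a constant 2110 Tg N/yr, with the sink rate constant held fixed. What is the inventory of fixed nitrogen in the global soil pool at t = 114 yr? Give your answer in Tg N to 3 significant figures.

Residence time τ = M₀/F₀ = 112.3 yr. The eventual steady state is M_∞ = M₀·(F₁/F₀) = 119000 × 2110/1060 = 236880 Tg N.
The anomaly ΔM(t) = M(t) − M_∞ decays as ΔM₀·e^(−t/τ) with ΔM₀ = 119000 − 236880 = −117900 Tg N.
At t = 114 yr, e^(−t/τ) = e^(−1.015) = 0.3622, so ΔM = −42700 Tg N and M = 236880 − 42700 = 194180 Tg N.

194000 Tg N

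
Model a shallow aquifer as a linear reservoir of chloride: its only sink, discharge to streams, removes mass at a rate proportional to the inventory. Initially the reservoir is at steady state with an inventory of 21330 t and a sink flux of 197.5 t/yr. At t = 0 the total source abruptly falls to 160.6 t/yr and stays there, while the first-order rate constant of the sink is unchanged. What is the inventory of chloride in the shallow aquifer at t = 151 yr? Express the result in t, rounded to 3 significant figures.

τ = M₀/F₀ = 21330/197.5 = 108.0 yr; rate constant k = 1/τ.
New steady state M_∞ = F₁/k = F₁·τ = 160.6 × 108.0 = 17345 t.
M(t) = M_∞ + (M₀ − M_∞)·e^(−t/τ); t/τ = 151/108.0 = 1.398, so e^(−t/τ) = 0.2471.
M(t) = 17345 + 3985 × 0.2471 = 18329 t.

18300 t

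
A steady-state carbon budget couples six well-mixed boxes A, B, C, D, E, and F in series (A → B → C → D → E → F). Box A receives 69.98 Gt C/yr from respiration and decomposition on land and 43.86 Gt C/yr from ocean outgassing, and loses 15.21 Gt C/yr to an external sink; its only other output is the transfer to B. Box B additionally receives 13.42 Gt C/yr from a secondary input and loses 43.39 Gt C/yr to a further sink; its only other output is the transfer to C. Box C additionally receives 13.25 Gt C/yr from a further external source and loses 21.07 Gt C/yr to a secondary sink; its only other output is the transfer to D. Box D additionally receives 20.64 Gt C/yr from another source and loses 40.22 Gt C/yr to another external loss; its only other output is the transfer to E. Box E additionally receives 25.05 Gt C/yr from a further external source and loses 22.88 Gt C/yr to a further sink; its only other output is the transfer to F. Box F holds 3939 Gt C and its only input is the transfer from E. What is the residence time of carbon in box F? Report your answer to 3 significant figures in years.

Box A: F(A→B) = (69.98 + 43.86) − 15.21 = 98.630 Gt C/yr.
Box B: F(B→C) = (98.630 + 13.42) − 43.39 = 68.660 Gt C/yr.
Box C: F(C→D) = (68.660 + 13.25) − 21.07 = 60.840 Gt C/yr.
Box D: F(D→E) = (60.840 + 20.64) − 40.22 = 41.260 Gt C/yr.
Box E: F(E→F) = (41.260 + 25.05) − 22.88 = 43.430 Gt C/yr.
Box F throughput = its input = 43.430 Gt C/yr; τ = 3939 / 43.430 = 90.70 yr.

90.7 yr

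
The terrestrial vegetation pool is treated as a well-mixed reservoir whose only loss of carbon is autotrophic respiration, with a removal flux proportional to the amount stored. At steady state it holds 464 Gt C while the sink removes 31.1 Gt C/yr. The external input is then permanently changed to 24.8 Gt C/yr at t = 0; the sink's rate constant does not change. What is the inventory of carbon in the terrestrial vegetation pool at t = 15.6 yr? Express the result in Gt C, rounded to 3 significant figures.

403 Gt C

The sink rate constant is k = F₀/M₀ = 31.1/464 = 0.06703 yr⁻¹.
Solving dM/dt = F₁ − kM with M(0) = M₀ gives M(t) = F₁/k + (M₀ − F₁/k)·e^(−kt).
F₁/k = 24.8/0.06703 = 370.01 Gt C; kt = 0.06703 × 15.6 = 1.046, e^(−kt) = 0.3515.
M(15.6) = 370.01 + (464 − 370.01) × 0.3515 = 370.01 + 33.04 = 403.04 Gt C.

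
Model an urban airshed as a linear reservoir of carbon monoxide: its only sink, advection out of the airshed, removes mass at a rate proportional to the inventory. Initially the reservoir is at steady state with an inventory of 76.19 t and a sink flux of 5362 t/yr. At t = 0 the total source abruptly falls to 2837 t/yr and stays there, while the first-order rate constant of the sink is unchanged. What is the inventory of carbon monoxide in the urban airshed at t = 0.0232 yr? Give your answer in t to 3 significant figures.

47.3 t

The sink rate constant is k = F₀/M₀ = 5362/76.19 = 70.38 yr⁻¹.
Solving dM/dt = F₁ − kM with M(0) = M₀ gives M(t) = F₁/k + (M₀ − F₁/k)·e^(−kt).
F₁/k = 2837/70.38 = 40.312 t; kt = 70.38 × 0.0232 = 1.633, e^(−kt) = 0.1954.
M(0.0232) = 40.312 + (76.19 − 40.312) × 0.1954 = 40.312 + 7.010 = 47.322 t.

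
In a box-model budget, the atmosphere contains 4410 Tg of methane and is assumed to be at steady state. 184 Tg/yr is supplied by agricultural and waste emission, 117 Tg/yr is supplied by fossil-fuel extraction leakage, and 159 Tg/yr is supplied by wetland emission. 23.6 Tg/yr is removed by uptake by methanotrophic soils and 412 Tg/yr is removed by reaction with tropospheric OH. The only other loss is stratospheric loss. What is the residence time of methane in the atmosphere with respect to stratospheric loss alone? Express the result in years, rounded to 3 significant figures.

At steady state ΣF_in = ΣF_out.
ΣF_in = 184 + 117 + 159 = 460.00 Tg/yr.
Stratospheric loss flux = ΣF_in − (23.6 + 412) = 460.00 − 435.6 = 24.40 Tg/yr.
τ = M / F = 4410 / 24.40 = 180.7 yr.

181 yr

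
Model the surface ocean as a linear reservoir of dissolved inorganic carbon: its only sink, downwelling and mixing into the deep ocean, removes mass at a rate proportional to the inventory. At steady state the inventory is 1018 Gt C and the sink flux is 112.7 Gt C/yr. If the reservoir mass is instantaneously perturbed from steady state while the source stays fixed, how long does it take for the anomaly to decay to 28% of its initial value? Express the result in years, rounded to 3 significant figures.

11.5 yr

For a linear reservoir the anomaly decays as exp(−t/τ) with τ = M/F = 1018/112.7 = 9.033 yr.
exp(−t/τ) = 0.28 ⇒ t = −τ ln(0.28) = 9.033 × 1.273 = 11.50 yr.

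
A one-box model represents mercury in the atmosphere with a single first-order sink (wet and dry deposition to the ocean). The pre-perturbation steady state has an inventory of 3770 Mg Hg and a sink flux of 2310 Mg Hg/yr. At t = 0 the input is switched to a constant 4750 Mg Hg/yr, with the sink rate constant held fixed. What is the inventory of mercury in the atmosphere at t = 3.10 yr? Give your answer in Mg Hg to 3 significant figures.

The sink rate constant is k = F₀/M₀ = 2310/3770 = 0.6127 yr⁻¹.
Solving dM/dt = F₁ − kM with M(0) = M₀ gives M(t) = F₁/k + (M₀ − F₁/k)·e^(−kt).
F₁/k = 4750/0.6127 = 7752.2 Mg Hg; kt = 0.6127 × 3.10 = 1.899, e^(−kt) = 0.1496.
M(3.10) = 7752.2 + (3770 − 7752.2) × 0.1496 = 7752.2 − 595.9 = 7156.2 Mg Hg.

7160 Mg Hg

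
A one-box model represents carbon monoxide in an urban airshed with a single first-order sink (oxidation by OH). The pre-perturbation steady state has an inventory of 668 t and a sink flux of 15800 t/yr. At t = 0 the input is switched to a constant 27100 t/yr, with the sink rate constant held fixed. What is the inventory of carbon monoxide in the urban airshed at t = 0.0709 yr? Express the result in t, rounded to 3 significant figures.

1060 t

Residence time τ = M₀/F₀ = 0.04228 yr. The eventual steady state is M_∞ = M₀·(F₁/F₀) = 668 × 27100/15800 = 1145.7 t.
The anomaly ΔM(t) = M(t) − M_∞ decays as ΔM₀·e^(−t/τ) with ΔM₀ = 668 − 1145.7 = −477.7 t.
At t = 0.0709 yr, e^(−t/τ) = e^(−1.677) = 0.1869, so ΔM = −89.31 t and M = 1145.7 − 89.31 = 1056.4 t.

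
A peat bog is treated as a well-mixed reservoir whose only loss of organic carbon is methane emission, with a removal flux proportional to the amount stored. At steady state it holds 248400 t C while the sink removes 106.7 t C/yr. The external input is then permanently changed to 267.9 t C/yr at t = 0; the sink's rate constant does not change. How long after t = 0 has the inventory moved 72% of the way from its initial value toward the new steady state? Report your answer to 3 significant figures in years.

2960 yr

τ = M₀/F₀ = 248400/106.7 = 2328 yr.
The remaining gap fraction is e^(−t/τ); 72% covered ⇒ e^(−t/τ) = 0.280.
t = −τ ln(0.280) = 2328 × 1.273 = 2963 yr.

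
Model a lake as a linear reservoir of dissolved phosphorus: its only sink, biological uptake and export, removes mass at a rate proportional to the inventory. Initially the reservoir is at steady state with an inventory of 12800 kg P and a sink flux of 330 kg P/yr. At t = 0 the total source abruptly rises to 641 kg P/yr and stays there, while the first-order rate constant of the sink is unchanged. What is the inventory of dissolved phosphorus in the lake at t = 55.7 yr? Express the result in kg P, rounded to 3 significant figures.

τ = M₀/F₀ = 12800/330 = 38.79 yr; rate constant k = 1/τ.
New steady state M_∞ = F₁/k = F₁·τ = 641 × 38.79 = 24863 kg P.
M(t) = M_∞ + (M₀ − M_∞)·e^(−t/τ); t/τ = 55.7/38.79 = 1.436, so e^(−t/τ) = 0.2379.
M(t) = 24863 − 12060 × 0.2379 = 21994 kg P.

22000 kg P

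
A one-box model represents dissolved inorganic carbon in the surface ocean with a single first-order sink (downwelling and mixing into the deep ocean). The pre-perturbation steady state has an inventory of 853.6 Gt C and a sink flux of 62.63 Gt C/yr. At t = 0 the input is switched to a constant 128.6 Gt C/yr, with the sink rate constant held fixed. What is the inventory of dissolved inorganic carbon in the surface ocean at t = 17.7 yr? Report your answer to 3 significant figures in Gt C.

τ = M₀/F₀ = 853.6/62.63 = 13.63 yr; rate constant k = 1/τ.
New steady state M_∞ = F₁/k = F₁·τ = 128.6 × 13.63 = 1752.7 Gt C.
M(t) = M_∞ + (M₀ − M_∞)·e^(−t/τ); t/τ = 17.7/13.63 = 1.299, so e^(−t/τ) = 0.2729.
M(t) = 1752.7 − 899.1 × 0.2729 = 1507.4 Gt C.

1510 Gt C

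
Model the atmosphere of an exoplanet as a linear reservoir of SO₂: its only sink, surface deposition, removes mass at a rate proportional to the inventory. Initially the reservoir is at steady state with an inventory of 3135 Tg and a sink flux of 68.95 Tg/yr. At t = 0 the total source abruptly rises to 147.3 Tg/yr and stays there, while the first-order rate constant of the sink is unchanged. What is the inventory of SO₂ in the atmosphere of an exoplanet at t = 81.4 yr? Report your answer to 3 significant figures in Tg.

6100 Tg

τ = M₀/F₀ = 3135/68.95 = 45.47 yr; rate constant k = 1/τ.
New steady state M_∞ = F₁/k = F₁·τ = 147.3 × 45.47 = 6697.4 Tg.
M(t) = M_∞ + (M₀ − M_∞)·e^(−t/τ); t/τ = 81.4/45.47 = 1.790, so e^(−t/τ) = 0.1669.
M(t) = 6697.4 − 3562 × 0.1669 = 6102.8 Tg.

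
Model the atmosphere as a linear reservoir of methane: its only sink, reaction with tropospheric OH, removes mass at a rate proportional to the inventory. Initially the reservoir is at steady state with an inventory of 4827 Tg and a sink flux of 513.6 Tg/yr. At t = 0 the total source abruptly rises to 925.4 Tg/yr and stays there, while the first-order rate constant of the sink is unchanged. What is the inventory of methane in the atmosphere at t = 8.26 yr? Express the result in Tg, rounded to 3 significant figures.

τ = M₀/F₀ = 4827/513.6 = 9.398 yr; rate constant k = 1/τ.
New steady state M_∞ = F₁/k = F₁·τ = 925.4 × 9.398 = 8697.2 Tg.
M(t) = M_∞ + (M₀ − M_∞)·e^(−t/τ); t/τ = 8.26/9.398 = 0.8789, so e^(−t/τ) = 0.4152.
M(t) = 8697.2 − 3870 × 0.4152 = 7090.1 Tg.

7090 Tg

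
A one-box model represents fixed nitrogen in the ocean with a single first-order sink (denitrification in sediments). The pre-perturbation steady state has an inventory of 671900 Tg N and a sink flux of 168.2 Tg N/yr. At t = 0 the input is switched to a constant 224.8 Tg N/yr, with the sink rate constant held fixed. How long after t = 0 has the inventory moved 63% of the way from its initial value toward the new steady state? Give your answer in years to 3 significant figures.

τ = M₀/F₀ = 671900/168.2 = 3995 yr.
The remaining gap fraction is e^(−t/τ); 63% covered ⇒ e^(−t/τ) = 0.370.
t = −τ ln(0.370) = 3995 × 0.9943 = 3972 yr.

3970 yr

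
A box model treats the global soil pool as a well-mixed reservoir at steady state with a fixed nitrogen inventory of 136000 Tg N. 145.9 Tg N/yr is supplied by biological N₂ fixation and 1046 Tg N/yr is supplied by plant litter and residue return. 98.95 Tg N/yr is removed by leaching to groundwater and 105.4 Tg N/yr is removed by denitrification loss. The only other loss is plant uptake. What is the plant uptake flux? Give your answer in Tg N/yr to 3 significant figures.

988 Tg N/yr

At steady state ΣF_in = ΣF_out.
ΣF_in = 145.9 + 1046 = 1191.9 Tg N/yr.
Plant uptake flux = ΣF_in − (98.95 + 105.4) = 1191.9 − 204.4 = 987.6 Tg N/yr.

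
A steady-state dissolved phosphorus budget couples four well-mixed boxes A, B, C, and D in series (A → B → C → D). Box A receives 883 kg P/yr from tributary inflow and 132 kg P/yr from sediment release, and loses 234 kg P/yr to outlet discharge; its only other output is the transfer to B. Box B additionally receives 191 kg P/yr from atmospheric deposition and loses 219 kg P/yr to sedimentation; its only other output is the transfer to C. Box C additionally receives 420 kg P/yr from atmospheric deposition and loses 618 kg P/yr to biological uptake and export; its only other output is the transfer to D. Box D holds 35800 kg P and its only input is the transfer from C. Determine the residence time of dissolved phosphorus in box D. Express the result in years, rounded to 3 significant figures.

Box A: F(A→B) = (883 + 132) − 234 = 781.00 kg P/yr.
Box B: F(B→C) = (781.00 + 191) − 219 = 753.00 kg P/yr.
Box C: F(C→D) = (753.00 + 420) − 618 = 555.00 kg P/yr.
Box D throughput = its input = 555.00 kg P/yr; τ = 35800 / 555.00 = 64.50 yr.

64.5 yr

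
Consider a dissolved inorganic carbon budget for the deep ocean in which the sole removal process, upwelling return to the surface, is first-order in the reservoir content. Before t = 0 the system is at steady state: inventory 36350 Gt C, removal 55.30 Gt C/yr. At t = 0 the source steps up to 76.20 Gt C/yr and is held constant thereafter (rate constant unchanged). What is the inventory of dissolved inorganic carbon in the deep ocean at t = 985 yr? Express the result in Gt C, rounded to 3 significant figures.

47000 Gt C

The sink rate constant is k = F₀/M₀ = 55.30/36350 = 0.001521 yr⁻¹.
Solving dM/dt = F₁ − kM with M(0) = M₀ gives M(t) = F₁/k + (M₀ − F₁/k)·e^(−kt).
F₁/k = 76.20/0.001521 = 50088 Gt C; kt = 0.001521 × 985 = 1.499, e^(−kt) = 0.2235.
M(985) = 50088 + (36350 − 50088) × 0.2235 = 50088 − 3070 = 47018 Gt C.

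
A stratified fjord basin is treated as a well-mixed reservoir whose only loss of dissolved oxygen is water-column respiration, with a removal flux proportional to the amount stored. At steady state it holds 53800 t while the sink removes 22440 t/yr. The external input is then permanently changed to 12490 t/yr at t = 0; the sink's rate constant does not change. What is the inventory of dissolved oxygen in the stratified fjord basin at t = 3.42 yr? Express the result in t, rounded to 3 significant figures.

35700 t

Residence time τ = M₀/F₀ = 2.398 yr. The eventual steady state is M_∞ = M₀·(F₁/F₀) = 53800 × 12490/22440 = 29945 t.
The anomaly ΔM(t) = M(t) − M_∞ decays as ΔM₀·e^(−t/τ) with ΔM₀ = 53800 − 29945 = 23860 t.
At t = 3.42 yr, e^(−t/τ) = e^(−1.426) = 0.2402, so ΔM = 5729 t and M = 29945 + 5729 = 35674 t.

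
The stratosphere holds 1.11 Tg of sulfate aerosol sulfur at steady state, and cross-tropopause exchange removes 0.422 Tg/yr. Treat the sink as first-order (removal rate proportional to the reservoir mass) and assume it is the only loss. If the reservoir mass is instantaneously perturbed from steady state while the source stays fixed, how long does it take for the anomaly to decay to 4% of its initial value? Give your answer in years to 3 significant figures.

8.47 yr

For a linear reservoir the anomaly decays as exp(−t/τ) with τ = M/F = 1.11/0.422 = 2.630 yr.
exp(−t/τ) = 0.04 ⇒ t = −τ ln(0.04) = 2.630 × 3.219 = 8.467 yr.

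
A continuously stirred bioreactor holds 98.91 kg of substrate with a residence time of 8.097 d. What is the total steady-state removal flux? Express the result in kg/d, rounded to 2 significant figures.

F = M / τ = 98.91 / 8.097 = 12.22 kg/d.

12 kg/d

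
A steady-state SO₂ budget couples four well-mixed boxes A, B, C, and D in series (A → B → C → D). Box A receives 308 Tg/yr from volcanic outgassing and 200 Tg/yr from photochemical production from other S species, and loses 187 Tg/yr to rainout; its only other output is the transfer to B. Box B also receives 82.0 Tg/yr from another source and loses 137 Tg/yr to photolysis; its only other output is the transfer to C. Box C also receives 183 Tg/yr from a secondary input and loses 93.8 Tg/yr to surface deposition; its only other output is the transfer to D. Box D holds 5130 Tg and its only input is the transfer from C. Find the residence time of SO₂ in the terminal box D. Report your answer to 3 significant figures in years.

Box A: F(A→B) = (308 + 200) − 187 = 321.00 Tg/yr.
Box B: F(B→C) = (321.00 + 82.0) − 137 = 266.00 Tg/yr.
Box C: F(C→D) = (266.00 + 183) − 93.8 = 355.20 Tg/yr.
Box D throughput = its input = 355.20 Tg/yr; τ = 5130 / 355.20 = 14.44 yr.

14.4 yr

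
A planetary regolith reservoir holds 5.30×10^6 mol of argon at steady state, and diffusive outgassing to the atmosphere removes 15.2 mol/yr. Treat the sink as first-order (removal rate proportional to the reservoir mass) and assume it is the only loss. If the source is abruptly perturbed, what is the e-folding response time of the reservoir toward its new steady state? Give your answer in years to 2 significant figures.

For a linear reservoir the response time equals the residence time τ = M/F.
τ = 5.30×10^6 / 15.2 = 348700 yr.

350000 yr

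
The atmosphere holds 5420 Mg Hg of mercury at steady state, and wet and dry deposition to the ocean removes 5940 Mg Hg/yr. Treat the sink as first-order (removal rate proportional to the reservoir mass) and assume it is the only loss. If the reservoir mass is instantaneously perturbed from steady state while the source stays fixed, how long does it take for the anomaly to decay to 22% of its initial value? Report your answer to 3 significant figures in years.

For a linear reservoir the anomaly decays as exp(−t/τ) with τ = M/F = 5420/5940 = 0.9125 yr.
exp(−t/τ) = 0.22 ⇒ t = −τ ln(0.22) = 0.9125 × 1.514 = 1.382 yr.

1.38 yr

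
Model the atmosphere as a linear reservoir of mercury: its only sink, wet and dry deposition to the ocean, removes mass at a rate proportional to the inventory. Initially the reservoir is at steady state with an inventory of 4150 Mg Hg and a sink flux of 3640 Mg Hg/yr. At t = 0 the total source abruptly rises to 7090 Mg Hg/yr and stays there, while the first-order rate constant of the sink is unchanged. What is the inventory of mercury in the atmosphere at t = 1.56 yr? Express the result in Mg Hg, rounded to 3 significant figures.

7080 Mg Hg

Residence time τ = M₀/F₀ = 1.140 yr. The eventual steady state is M_∞ = M₀·(F₁/F₀) = 4150 × 7090/3640 = 8083.4 Mg Hg.
The anomaly ΔM(t) = M(t) − M_∞ decays as ΔM₀·e^(−t/τ) with ΔM₀ = 4150 − 8083.4 = −3933 Mg Hg.
At t = 1.56 yr, e^(−t/τ) = e^(−1.368) = 0.2545, so ΔM = −1001 Mg Hg and M = 8083.4 − 1001 = 7082.2 Mg Hg.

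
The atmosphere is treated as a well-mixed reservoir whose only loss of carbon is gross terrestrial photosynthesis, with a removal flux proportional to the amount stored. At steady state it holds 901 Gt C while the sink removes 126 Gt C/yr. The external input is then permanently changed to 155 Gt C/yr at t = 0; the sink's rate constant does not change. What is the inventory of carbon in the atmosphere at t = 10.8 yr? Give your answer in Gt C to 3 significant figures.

Residence time τ = M₀/F₀ = 7.151 yr. The eventual steady state is M_∞ = M₀·(F₁/F₀) = 901 × 155/126 = 1108.4 Gt C.
The anomaly ΔM(t) = M(t) − M_∞ decays as ΔM₀·e^(−t/τ) with ΔM₀ = 901 − 1108.4 = −207.4 Gt C.
At t = 10.8 yr, e^(−t/τ) = e^(−1.510) = 0.2208, so ΔM = −45.80 Gt C and M = 1108.4 − 45.80 = 1062.6 Gt C.

1060 Gt C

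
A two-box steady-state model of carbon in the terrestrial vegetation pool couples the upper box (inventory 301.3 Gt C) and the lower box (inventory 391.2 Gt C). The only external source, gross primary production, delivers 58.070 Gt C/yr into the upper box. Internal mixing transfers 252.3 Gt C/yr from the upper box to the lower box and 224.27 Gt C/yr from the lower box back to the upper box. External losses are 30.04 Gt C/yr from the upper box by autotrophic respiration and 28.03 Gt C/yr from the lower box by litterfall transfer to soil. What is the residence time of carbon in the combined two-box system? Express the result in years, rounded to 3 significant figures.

For the system as a whole, the A↔B exchange is internal and contributes nothing to the throughput; only the external sinks remove mass.
M_total = 301.3 + 391.2 = 692.50 Gt C.
ΣF_external_out = 30.04 + 28.03 = 58.070 Gt C/yr.
τ = M_total / ΣF_ext = 692.50 / 58.070 = 11.93 yr.

11.9 yr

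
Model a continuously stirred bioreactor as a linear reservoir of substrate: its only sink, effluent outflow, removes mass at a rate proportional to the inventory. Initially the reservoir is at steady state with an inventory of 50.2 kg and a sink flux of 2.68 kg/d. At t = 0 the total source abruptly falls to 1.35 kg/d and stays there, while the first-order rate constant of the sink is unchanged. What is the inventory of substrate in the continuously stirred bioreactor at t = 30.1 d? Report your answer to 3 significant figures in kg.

τ = M₀/F₀ = 50.2/2.68 = 18.73 d; rate constant k = 1/τ.
New steady state M_∞ = F₁/k = F₁·τ = 1.35 × 18.73 = 25.287 kg.
M(t) = M_∞ + (M₀ − M_∞)·e^(−t/τ); t/τ = 30.1/18.73 = 1.607, so e^(−t/τ) = 0.2005.
M(t) = 25.287 + 24.91 × 0.2005 = 30.282 kg.

30.3 kg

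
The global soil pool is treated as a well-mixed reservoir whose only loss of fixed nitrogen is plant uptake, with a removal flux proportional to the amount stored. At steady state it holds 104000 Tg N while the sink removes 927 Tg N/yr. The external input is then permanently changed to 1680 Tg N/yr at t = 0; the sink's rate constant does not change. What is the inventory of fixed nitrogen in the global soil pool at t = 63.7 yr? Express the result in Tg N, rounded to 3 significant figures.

τ = M₀/F₀ = 104000/927 = 112.2 yr; rate constant k = 1/τ.
New steady state M_∞ = F₁/k = F₁·τ = 1680 × 112.2 = 188480 Tg N.
M(t) = M_∞ + (M₀ − M_∞)·e^(−t/τ); t/τ = 63.7/112.2 = 0.5678, so e^(−t/τ) = 0.5668.
M(t) = 188480 − 84480 × 0.5668 = 140600 Tg N.

141000 Tg N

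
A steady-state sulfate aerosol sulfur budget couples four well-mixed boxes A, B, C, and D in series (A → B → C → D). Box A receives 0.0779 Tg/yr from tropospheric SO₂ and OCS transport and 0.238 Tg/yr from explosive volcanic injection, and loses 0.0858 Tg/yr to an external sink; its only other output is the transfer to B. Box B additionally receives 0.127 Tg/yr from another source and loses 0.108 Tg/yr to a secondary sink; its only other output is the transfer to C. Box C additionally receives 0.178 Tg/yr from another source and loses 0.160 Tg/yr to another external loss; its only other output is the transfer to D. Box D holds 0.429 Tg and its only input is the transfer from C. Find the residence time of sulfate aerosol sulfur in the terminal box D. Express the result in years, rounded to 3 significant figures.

1.61 yr

Box A: F(A→B) = (0.0779 + 0.238) − 0.0858 = 0.23010 Tg/yr.
Box B: F(B→C) = (0.23010 + 0.127) − 0.108 = 0.24910 Tg/yr.
Box C: F(C→D) = (0.24910 + 0.178) − 0.160 = 0.26710 Tg/yr.
Box D throughput = its input = 0.26710 Tg/yr; τ = 0.429 / 0.26710 = 1.606 yr.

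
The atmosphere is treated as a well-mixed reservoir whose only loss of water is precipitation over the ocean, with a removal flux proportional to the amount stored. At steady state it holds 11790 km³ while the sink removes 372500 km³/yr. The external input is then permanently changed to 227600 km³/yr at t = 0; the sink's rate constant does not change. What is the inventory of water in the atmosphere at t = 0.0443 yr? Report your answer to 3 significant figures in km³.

8340 km³

Residence time τ = M₀/F₀ = 0.03165 yr. The eventual steady state is M_∞ = M₀·(F₁/F₀) = 11790 × 227600/372500 = 7203.8 km³.
The anomaly ΔM(t) = M(t) − M_∞ decays as ΔM₀·e^(−t/τ) with ΔM₀ = 11790 − 7203.8 = 4586 km³.
At t = 0.0443 yr, e^(−t/τ) = e^(−1.400) = 0.2467, so ΔM = 1131 km³ and M = 7203.8 + 1131 = 8335.1 km³.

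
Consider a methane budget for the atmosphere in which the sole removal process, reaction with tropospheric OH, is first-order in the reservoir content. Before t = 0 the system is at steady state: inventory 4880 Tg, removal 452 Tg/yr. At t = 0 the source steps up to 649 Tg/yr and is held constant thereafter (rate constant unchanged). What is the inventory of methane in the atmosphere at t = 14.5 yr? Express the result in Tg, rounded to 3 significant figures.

6450 Tg

τ = M₀/F₀ = 4880/452 = 10.80 yr; rate constant k = 1/τ.
New steady state M_∞ = F₁/k = F₁·τ = 649 × 10.80 = 7006.9 Tg.
M(t) = M_∞ + (M₀ − M_∞)·e^(−t/τ); t/τ = 14.5/10.80 = 1.343, so e^(−t/τ) = 0.2611.
M(t) = 7006.9 − 2127 × 0.2611 = 6451.7 Tg.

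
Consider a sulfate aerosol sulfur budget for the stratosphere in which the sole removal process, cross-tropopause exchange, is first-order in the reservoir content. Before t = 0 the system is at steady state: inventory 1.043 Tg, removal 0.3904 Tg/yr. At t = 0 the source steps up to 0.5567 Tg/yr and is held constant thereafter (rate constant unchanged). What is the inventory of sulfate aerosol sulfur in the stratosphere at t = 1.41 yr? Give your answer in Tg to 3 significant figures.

τ = M₀/F₀ = 1.043/0.3904 = 2.672 yr; rate constant k = 1/τ.
New steady state M_∞ = F₁/k = F₁·τ = 0.5567 × 2.672 = 1.4873 Tg.
M(t) = M_∞ + (M₀ − M_∞)·e^(−t/τ); t/τ = 1.41/2.672 = 0.5278, so e^(−t/τ) = 0.5899.
M(t) = 1.4873 − 0.4443 × 0.5899 = 1.2252 Tg.

1.23 Tg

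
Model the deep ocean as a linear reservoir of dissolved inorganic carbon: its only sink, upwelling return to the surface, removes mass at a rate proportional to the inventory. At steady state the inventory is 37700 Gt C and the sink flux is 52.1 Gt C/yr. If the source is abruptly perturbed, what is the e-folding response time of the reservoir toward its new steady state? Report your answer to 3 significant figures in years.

For a linear reservoir the response time equals the residence time τ = M/F.
τ = 37700 / 52.1 = 723.6 yr.

724 yr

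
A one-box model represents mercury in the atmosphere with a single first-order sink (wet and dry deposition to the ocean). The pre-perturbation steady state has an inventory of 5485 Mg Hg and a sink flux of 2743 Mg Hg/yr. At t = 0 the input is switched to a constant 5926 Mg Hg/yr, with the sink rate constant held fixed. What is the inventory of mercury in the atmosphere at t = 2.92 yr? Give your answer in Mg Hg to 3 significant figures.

10400 Mg Hg

Residence time τ = M₀/F₀ = 2.000 yr. The eventual steady state is M_∞ = M₀·(F₁/F₀) = 5485 × 5926/2743 = 11850 Mg Hg.
The anomaly ΔM(t) = M(t) − M_∞ decays as ΔM₀·e^(−t/τ) with ΔM₀ = 5485 − 11850 = −6365 Mg Hg.
At t = 2.92 yr, e^(−t/τ) = e^(−1.460) = 0.2322, so ΔM = −1478 Mg Hg and M = 11850 − 1478 = 10372 Mg Hg.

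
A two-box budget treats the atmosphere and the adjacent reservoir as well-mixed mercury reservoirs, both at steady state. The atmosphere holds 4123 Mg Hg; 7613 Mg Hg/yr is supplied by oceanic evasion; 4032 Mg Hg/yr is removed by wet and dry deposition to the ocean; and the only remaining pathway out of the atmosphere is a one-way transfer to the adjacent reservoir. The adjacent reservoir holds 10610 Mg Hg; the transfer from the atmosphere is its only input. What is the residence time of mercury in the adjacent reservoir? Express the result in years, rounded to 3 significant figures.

2.96 yr

Balance the atmosphere: ΣF_in = 7613.0 Mg Hg/yr.
Transfer to the adjacent reservoir = ΣF_in − (4032) = 3581.0 Mg Hg/yr.
At steady state the output of the adjacent reservoir equals its input, 3581.0 Mg Hg/yr.
τ = M / F = 10610 / 3581.0 = 2.963 yr.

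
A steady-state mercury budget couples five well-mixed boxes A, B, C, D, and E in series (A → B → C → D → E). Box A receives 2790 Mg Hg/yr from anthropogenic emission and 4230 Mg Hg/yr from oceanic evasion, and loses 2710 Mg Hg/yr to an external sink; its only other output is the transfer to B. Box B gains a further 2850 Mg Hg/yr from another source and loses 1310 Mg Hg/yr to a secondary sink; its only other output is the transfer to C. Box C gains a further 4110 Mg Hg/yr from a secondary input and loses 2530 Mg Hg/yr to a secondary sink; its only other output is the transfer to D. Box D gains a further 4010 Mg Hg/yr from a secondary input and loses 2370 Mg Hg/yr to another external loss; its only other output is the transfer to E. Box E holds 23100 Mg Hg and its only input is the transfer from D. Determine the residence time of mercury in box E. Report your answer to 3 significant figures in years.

2.55 yr

Box A: F(A→B) = (2790 + 4230) − 2710 = 4310.0 Mg Hg/yr.
Box B: F(B→C) = (4310.0 + 2850) − 1310 = 5850.0 Mg Hg/yr.
Box C: F(C→D) = (5850.0 + 4110) − 2530 = 7430.0 Mg Hg/yr.
Box D: F(D→E) = (7430.0 + 4010) − 2370 = 9070.0 Mg Hg/yr.
Box E throughput = its input = 9070.0 Mg Hg/yr; τ = 23100 / 9070.0 = 2.547 yr.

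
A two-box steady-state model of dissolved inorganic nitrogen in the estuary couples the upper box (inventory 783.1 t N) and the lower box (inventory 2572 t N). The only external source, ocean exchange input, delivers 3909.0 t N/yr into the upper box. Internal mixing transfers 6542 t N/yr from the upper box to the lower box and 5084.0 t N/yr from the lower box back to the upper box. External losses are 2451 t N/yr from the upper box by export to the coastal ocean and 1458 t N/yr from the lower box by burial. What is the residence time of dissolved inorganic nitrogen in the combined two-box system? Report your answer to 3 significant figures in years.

Residence time in the combined system uses the total inventory and the total *external* removal — internal exchanges between the two boxes cancel.
M_total = 783.1 + 2572 = 3355.1 t N.
ΣF_external_out = 2451 + 1458 = 3909.0 t N/yr.
τ = M_total / ΣF_ext = 3355.1 / 3909.0 = 0.8583 yr.

0.858 yr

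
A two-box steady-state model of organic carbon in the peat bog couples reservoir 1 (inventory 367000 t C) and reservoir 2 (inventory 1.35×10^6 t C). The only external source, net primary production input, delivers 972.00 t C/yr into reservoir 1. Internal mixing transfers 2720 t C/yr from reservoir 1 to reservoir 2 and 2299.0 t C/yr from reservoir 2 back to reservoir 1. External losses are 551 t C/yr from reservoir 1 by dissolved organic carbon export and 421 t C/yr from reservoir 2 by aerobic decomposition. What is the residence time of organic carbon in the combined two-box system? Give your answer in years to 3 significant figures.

1770 yr

Residence time in the combined system uses the total inventory and the total *external* removal — internal exchanges between the two boxes cancel.
M_total = 367000 + 1.35×10^6 = 1.7170×10^6 t C.
ΣF_external_out = 551 + 421 = 972.00 t C/yr.
τ = M_total / ΣF_ext = 1.7170×10^6 / 972.00 = 1766 yr.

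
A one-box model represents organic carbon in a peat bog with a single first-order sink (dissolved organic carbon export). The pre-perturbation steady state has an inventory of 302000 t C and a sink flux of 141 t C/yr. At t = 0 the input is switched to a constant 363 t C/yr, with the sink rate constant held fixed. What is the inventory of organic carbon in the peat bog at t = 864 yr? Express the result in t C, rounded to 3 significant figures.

The sink rate constant is k = F₀/M₀ = 141/302000 = 0.0004669 yr⁻¹.
Solving dM/dt = F₁ − kM with M(0) = M₀ gives M(t) = F₁/k + (M₀ − F₁/k)·e^(−kt).
F₁/k = 363/0.0004669 = 777490 t C; kt = 0.0004669 × 864 = 0.4034, e^(−kt) = 0.6681.
M(864) = 777490 + (302000 − 777490) × 0.6681 = 777490 − 317700 = 459840 t C.

460000 t C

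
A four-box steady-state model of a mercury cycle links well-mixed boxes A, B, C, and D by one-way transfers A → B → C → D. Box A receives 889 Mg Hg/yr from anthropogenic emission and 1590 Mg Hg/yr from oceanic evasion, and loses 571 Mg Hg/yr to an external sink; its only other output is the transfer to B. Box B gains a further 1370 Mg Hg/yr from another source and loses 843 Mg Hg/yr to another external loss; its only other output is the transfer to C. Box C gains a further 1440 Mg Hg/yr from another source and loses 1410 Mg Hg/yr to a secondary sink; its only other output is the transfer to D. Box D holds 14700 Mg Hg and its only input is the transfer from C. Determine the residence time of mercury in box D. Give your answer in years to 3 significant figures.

Box A: F(A→B) = (889 + 1590) − 571 = 1908.0 Mg Hg/yr.
Box B: F(B→C) = (1908.0 + 1370) − 843 = 2435.0 Mg Hg/yr.
Box C: F(C→D) = (2435.0 + 1440) − 1410 = 2465.0 Mg Hg/yr.
Box D throughput = its input = 2465.0 Mg Hg/yr; τ = 14700 / 2465.0 = 5.963 yr.

5.96 yr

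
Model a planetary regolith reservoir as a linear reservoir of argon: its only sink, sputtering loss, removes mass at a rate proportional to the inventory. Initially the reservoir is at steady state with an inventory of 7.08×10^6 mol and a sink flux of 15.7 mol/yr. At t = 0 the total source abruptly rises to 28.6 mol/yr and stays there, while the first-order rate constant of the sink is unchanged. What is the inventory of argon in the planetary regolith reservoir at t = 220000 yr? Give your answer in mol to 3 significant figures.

The sink rate constant is k = F₀/M₀ = 15.7/7.08×10^6 = 2.218×10^-6 yr⁻¹.
Solving dM/dt = F₁ − kM with M(0) = M₀ gives M(t) = F₁/k + (M₀ − F₁/k)·e^(−kt).
F₁/k = 28.6/2.218×10^-6 = 1.2897×10^7 mol; kt = 2.218×10^-6 × 220000 = 0.4879, e^(−kt) = 0.6139.
M(220000) = 1.2897×10^7 + (7.08×10^6 − 1.2897×10^7) × 0.6139 = 1.2897×10^7 − 3.572×10^6 = 9.3258×10^6 mol.

9.33×10^6 mol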